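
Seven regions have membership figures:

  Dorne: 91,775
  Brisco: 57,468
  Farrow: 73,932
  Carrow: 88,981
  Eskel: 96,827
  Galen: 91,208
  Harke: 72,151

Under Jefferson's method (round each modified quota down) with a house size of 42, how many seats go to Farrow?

Standard divisor 572342/42 ≈ 13627.19; standard quotas: Dorne 6.735, Brisco 4.217, Farrow 5.425, Carrow 6.530, Eskel 7.105, Galen 6.693, Harke 5.295.
Rounding down gives 6, 4, 5, 6, 7, 6, 5 = 39 seats, so the divisor must be adjusted.
With modified divisor 12500: modified quotas Dorne 7.342, Brisco 4.597, Farrow 5.915, Carrow 7.118, Eskel 7.746, Galen 7.297, Harke 5.772.
Rounding down: Dorne 7, Brisco 4, Farrow 5, Carrow 7, Eskel 7, Galen 7, Harke 5 (total 42).
Farrow receives 5.

5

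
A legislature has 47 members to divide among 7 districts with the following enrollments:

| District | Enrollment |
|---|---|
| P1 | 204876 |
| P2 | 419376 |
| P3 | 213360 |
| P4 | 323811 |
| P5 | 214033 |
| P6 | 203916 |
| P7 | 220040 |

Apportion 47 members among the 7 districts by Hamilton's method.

Standard divisor: 1799412 ÷ 47 ≈ 38285.362.
Standard quotas: P1 5.3513, P2 10.9540, P3 5.5729, P4 8.4578, P5 5.5905, P6 5.3262, P7 5.7474.
Lower quotas: P1 5, P2 10, P3 5, P4 8, P5 5, P6 5, P7 5 (sum 43, leaving 4 seats).
Remainders in descending order: P2 0.9540, P7 0.7474, P5 0.5905, P3 0.5729, P4 0.4578, P1 0.3513, P6 0.3262.
The surplus seats go to P2, P7, P5, P3.

P1 5, P2 11, P3 6, P4 8, P5 6, P6 5, P7 6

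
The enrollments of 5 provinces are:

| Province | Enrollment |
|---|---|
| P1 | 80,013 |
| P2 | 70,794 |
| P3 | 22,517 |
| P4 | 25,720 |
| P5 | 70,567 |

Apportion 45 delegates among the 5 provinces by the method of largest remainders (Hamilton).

The standard divisor is 269611/45 ≈ 5991.356.
Standard quotas: P1 13.3547, P2 11.8160, P3 3.7582, P4 4.2929, P5 11.7781.
Lower quotas: P1 13, P2 11, P3 3, P4 4, P5 11 (sum 42, leaving 3 seats).
Remainders in descending order: P2 0.8160, P5 0.7781, P3 0.7582, P1 0.3547, P4 0.2929.
The surplus seats go to P2, P5, P3.

P1: 13; P2: 12; P3: 4; P4: 4; P5: 12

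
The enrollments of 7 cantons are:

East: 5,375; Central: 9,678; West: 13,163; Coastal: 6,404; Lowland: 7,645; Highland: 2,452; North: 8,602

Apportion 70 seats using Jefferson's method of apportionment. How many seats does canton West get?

Standard divisor 53319/70 ≈ 761.7; standard quotas: East 7.057, Central 12.706, West 17.281, Coastal 8.408, Lowland 10.037, Highland 3.219, North 11.293.
Rounding down gives 7, 12, 17, 8, 10, 3, 11 = 68 seats, so the divisor must be adjusted.
With modified divisor 720: modified quotas East 7.465, Central 13.442, West 18.282, Coastal 8.894, Lowland 10.618, Highland 3.406, North 11.947.
Rounding down: East 7, Central 13, West 18, Coastal 8, Lowland 10, Highland 3, North 11 (total 70).
West receives 18.

18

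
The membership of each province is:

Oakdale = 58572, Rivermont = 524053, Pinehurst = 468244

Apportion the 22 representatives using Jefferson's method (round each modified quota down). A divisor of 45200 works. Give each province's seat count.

Oakdale: 1, Rivermont: 11, Pinehurst: 10

With modified divisor 45200: modified quotas Oakdale 1.296, Rivermont 11.594, Pinehurst 10.359.
Rounding down: Oakdale 1, Rivermont 11, Pinehurst 10 (total 22).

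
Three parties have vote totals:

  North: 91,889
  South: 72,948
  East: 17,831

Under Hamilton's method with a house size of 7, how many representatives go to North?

The standard divisor is 182668/7 ≈ 26095.429.
Standard quotas: North 3.5213, South 2.7954, East 0.6833.
Lower quotas: North 3, South 2, East 0 (sum 5, leaving 2 seats).
Remainders in descending order: South 0.7954, East 0.6833, North 0.5213.
The surplus seats go to South, East.
North receives 3.

3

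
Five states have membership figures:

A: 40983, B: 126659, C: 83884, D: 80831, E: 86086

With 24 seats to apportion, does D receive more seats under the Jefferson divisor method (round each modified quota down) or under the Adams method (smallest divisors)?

Jefferson: A 2, B 7, C 5, D 5, E 5.
Adams: A 3, B 7, C 5, D 4, E 5.
D gets 5 under Jefferson and 4 under Adams.

Jefferson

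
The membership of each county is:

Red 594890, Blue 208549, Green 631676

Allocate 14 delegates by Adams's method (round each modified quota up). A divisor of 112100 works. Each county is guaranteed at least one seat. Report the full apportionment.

With modified divisor 112100: modified quotas Red 5.307, Blue 1.860, Green 5.635.
Rounding up: Red 6, Blue 2, Green 6 (total 14).

Red=6; Blue=2; Green=6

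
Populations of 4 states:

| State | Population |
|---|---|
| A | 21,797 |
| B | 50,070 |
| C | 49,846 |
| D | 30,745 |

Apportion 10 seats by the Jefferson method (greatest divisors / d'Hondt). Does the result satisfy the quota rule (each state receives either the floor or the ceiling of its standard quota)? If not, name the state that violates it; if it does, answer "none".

none

Standard quotas: A 1.430, B 3.284, C 3.269, D 2.017.
Jefferson allocation: A 1, B 4, C 3, D 2.
Every allocation lies between the lower and upper quota.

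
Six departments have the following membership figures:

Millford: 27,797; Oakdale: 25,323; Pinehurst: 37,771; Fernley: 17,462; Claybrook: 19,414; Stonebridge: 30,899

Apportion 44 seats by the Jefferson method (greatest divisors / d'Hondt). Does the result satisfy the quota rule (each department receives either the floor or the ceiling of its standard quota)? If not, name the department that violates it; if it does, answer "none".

Standard quotas: Millford 7.708, Oakdale 7.022, Pinehurst 10.474, Fernley 4.842, Claybrook 5.384, Stonebridge 8.569.
Jefferson allocation: Millford 8, Oakdale 7, Pinehurst 11, Fernley 5, Claybrook 5, Stonebridge 8.
Every allocation lies between the lower and upper quota.

none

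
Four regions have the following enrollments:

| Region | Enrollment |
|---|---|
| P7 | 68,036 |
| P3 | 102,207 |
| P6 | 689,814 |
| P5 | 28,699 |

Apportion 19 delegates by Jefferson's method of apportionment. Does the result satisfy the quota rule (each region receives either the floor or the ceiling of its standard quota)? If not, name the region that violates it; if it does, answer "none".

Standard quotas: P7 1.454, P3 2.185, P6 14.747, P5 0.614.
Jefferson allocation: P7 1, P3 2, P6 16, P5 0.
P6 has quota 14.747 (lower 14, upper 15) but receives 16 — outside the quota interval.

P6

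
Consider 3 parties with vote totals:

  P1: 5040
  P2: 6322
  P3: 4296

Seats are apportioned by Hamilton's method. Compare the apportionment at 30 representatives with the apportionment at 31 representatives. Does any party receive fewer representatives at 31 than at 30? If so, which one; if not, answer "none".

At 30 seats: P1 10, P2 12, P3 8.
At 31 seats: P1 10, P2 13, P3 8.
No party's allocation decreased.

none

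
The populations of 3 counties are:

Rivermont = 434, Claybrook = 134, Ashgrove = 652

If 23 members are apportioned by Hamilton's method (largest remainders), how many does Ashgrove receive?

Standard divisor: 1220 ÷ 23 ≈ 53.043.
Standard quotas: Rivermont 8.182, Claybrook 2.526, Ashgrove 12.292.
Lower quotas: Rivermont 8, Claybrook 2, Ashgrove 12 (sum 22, leaving 1 seat).
Remainders in descending order: Claybrook 0.526, Ashgrove 0.292, Rivermont 0.182.
The surplus seat goes to Claybrook.
Ashgrove receives 12.

12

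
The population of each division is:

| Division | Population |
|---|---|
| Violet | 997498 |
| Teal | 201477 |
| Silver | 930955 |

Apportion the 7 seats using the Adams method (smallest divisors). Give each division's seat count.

Standard divisor 2129930/7 ≈ 304275.714; standard quotas: Violet 3.278, Teal 0.662, Silver 3.060.
Rounding up gives 4, 1, 4 = 9 seats, so the divisor must be adjusted.
With modified divisor 399000: modified quotas Violet 2.500, Teal 0.505, Silver 2.333.
Rounding up: Violet 3, Teal 1, Silver 3 (total 7).

Violet=3, Teal=1, Silver=3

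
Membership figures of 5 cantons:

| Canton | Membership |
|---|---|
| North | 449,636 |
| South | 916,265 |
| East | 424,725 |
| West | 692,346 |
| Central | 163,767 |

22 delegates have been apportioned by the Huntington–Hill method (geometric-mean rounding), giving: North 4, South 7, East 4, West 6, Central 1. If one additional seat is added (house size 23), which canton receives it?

South

Priority for the next seat is population ÷ (√(s·(s+1))).
Priorities: North 100541.666, South 122441.061, East 94971.397, West 106831.307, Central 115800.756.
Highest priority: South.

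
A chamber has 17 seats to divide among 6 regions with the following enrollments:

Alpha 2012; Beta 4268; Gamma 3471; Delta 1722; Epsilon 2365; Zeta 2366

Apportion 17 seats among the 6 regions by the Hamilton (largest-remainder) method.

Standard divisor: 16204 ÷ 17 ≈ 953.176.
Standard quotas: Alpha 2.111, Beta 4.478, Gamma 3.642, Delta 1.807, Epsilon 2.481, Zeta 2.482.
Lower quotas: Alpha 2, Beta 4, Gamma 3, Delta 1, Epsilon 2, Zeta 2 (sum 14, leaving 3 seats).
Remainders in descending order: Delta 0.807, Gamma 0.642, Zeta 0.482, Epsilon 0.481, Beta 0.478, Alpha 0.111.
Largest remainders: Delta, Gamma, Zeta receive the extra seats.

Alpha=2, Beta=4, Gamma=4, Delta=2, Epsilon=2, Zeta=3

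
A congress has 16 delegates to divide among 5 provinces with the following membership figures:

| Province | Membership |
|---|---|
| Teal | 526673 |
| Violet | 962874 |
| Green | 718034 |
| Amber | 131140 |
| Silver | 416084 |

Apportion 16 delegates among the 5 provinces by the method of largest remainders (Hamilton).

Teal=3; Violet=6; Green=4; Amber=1; Silver=2

Standard divisor: 2754805 ÷ 16 ≈ 172175.312.
Standard quotas: Teal 3.0589, Violet 5.5924, Green 4.1704, Amber 0.7617, Silver 2.4166.
Lower quotas: Teal 3, Violet 5, Green 4, Amber 0, Silver 2 (sum 14, leaving 2 seats).
Remainders in descending order: Amber 0.7617, Violet 0.5924, Silver 0.4166, Green 0.1704, Teal 0.0589.
The surplus seats go to Amber, Violet.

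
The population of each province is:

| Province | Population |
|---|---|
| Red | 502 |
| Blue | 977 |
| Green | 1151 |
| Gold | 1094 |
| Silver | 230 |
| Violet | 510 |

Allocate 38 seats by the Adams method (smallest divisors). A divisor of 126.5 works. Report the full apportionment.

With modified divisor 126.5: modified quotas Red 3.968, Blue 7.723, Green 9.099, Gold 8.648, Silver 1.818, Violet 4.032.
Rounding up: Red 4, Blue 8, Green 10, Gold 9, Silver 2, Violet 5 (total 38).

Red=4, Blue=8, Green=10, Gold=9, Silver=2, Violet=5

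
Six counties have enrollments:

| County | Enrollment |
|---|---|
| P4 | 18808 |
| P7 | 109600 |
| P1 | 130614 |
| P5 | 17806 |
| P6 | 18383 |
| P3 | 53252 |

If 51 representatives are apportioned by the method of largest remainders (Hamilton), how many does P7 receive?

Standard divisor: 348463 ÷ 51 ≈ 6832.608.
Standard quotas: P4 2.7527, P7 16.0407, P1 19.1163, P5 2.6060, P6 2.6905, P3 7.7938.
Lower quotas: P4 2, P7 16, P1 19, P5 2, P6 2, P3 7 (sum 48, leaving 3 seats).
Remainders in descending order: P3 0.7938, P4 0.7527, P6 0.6905, P5 0.6060, P1 0.1163, P7 0.0407.
Largest remainders: P3, P4, P6 receive the extra seats.
P7 receives 16.

16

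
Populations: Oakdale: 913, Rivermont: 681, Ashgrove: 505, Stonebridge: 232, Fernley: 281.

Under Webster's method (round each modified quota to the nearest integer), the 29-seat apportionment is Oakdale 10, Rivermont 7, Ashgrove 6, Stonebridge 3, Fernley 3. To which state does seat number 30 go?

Rivermont

Priority for the next seat is population ÷ (current seats + 0.5).
Priorities: Oakdale 86.952, Rivermont 90.800, Ashgrove 77.692, Stonebridge 66.286, Fernley 80.286.
Highest priority: Rivermont.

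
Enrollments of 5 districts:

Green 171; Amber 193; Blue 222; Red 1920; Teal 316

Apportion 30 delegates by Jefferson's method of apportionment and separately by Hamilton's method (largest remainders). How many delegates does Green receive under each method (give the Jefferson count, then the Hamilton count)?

1 and 2

Jefferson: Green 1, Amber 2, Blue 2, Red 22, Teal 3.
Hamilton: Green 2, Amber 2, Blue 2, Red 21, Teal 3.
Green gets 1 under Jefferson and 2 under Hamilton.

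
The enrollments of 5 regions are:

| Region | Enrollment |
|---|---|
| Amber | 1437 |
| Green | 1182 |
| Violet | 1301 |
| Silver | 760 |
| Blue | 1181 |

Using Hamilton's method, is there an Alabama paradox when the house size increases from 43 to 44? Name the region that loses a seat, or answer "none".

At 43 seats: Amber 10, Green 9, Violet 9, Silver 6, Blue 9.
At 44 seats: Amber 11, Green 9, Violet 10, Silver 5, Blue 9.
Silver drops from 6 to 5.

Silver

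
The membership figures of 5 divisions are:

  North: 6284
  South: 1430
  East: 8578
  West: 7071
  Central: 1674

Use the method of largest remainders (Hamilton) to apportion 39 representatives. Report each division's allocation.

Total 25037; standard divisor 25037/39 ≈ 641.974.
Standard quotas: North 9.7886, South 2.2275, East 13.3619, West 11.0145, Central 2.6076.
Lower quotas: North 9, South 2, East 13, West 11, Central 2 (sum 37, leaving 2 seats).
Remainders in descending order: North 0.7886, Central 0.6076, East 0.3619, South 0.2275, West 0.0145.
The surplus seats go to North, Central.

North=10, South=2, East=13, West=11, Central=3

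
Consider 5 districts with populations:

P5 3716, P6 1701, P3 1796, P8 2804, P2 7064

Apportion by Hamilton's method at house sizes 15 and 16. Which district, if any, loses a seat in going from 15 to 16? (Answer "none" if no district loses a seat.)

P6

At 15 seats: P5 3, P6 2, P3 2, P8 2, P2 6.
At 16 seats: P5 3, P6 1, P3 2, P8 3, P2 7.
P6 drops from 2 to 1.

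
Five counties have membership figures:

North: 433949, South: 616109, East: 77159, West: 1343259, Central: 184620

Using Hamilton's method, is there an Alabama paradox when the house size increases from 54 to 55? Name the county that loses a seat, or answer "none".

At 54 seats: North 9, South 12, East 2, West 27, Central 4.
At 55 seats: North 9, South 13, East 1, West 28, Central 4.
East drops from 2 to 1.

East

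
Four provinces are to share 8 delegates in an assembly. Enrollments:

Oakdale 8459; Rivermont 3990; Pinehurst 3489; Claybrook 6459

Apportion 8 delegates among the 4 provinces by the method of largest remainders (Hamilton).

The standard divisor is 22397/8 ≈ 2799.625.
Standard quotas: Oakdale 3.0215, Rivermont 1.4252, Pinehurst 1.2462, Claybrook 2.3071.
Lower quotas: Oakdale 3, Rivermont 1, Pinehurst 1, Claybrook 2 (sum 7, leaving 1 seat).
Remainders in descending order: Rivermont 0.4252, Claybrook 0.3071, Pinehurst 0.2462, Oakdale 0.0215.
Largest remainder: Rivermont receives the extra seat.

Oakdale 3, Rivermont 2, Pinehurst 1, Claybrook 2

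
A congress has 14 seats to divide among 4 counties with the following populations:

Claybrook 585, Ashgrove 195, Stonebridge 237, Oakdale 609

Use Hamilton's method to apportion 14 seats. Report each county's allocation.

Claybrook: 5; Ashgrove: 2; Stonebridge: 2; Oakdale: 5

The standard divisor is 1626/14 ≈ 116.143.
Standard quotas: Claybrook 5.037, Ashgrove 1.679, Stonebridge 2.041, Oakdale 5.244.
Lower quotas: Claybrook 5, Ashgrove 1, Stonebridge 2, Oakdale 5 (sum 13, leaving 1 seat).
Remainders in descending order: Ashgrove 0.679, Oakdale 0.244, Stonebridge 0.041, Claybrook 0.037.
The surplus seat goes to Ashgrove.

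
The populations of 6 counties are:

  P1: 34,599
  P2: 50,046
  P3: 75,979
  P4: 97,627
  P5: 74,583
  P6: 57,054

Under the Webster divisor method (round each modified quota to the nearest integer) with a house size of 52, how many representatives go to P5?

10

Standard divisor 389888/52 ≈ 7497.846; standard quotas: P1 4.615, P2 6.675, P3 10.133, P4 13.021, P5 9.947, P6 7.609.
Rounding to the nearest integer gives 5, 7, 10, 13, 10, 8 = 53 seats, so the divisor must be adjusted.
With modified divisor 7650: modified quotas P1 4.523, P2 6.542, P3 9.932, P4 12.762, P5 9.749, P6 7.458.
Rounding to the nearest integer: P1 5, P2 7, P3 10, P4 13, P5 10, P6 7 (total 52).
P5 receives 10.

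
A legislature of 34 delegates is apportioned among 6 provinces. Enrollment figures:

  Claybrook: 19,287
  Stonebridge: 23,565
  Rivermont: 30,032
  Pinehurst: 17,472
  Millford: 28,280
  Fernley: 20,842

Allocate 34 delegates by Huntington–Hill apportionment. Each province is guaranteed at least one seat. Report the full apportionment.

Claybrook 5, Stonebridge 6, Rivermont 7, Pinehurst 4, Millford 7, Fernley 5

With divisor 4158: modified quotas Claybrook 4.639, Stonebridge 5.667, Rivermont 7.223, Pinehurst 4.202, Millford 6.801, Fernley 5.013.
Geometric-mean thresholds: Claybrook √(4·5)=4.472, Stonebridge √(5·6)=5.477, Rivermont √(7·8)=7.483, Pinehurst √(4·5)=4.472, Millford √(6·7)=6.481, Fernley √(5·6)=5.477.
Each quota rounded against its threshold gives Claybrook 5, Stonebridge 6, Rivermont 7, Pinehurst 4, Millford 7, Fernley 5 (total 34).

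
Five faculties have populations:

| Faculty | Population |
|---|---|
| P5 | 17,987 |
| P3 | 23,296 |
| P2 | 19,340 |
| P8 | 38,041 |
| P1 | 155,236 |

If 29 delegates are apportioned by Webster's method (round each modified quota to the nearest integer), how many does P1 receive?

Standard divisor 253900/29 ≈ 8755.172; standard quotas: P5 2.054, P3 2.661, P2 2.209, P8 4.345, P1 17.731.
Rounding to the nearest integer gives P5 2, P3 3, P2 2, P8 4, P1 18 — total 29, matching the house size, so no adjustment is needed.
P1 receives 18.

18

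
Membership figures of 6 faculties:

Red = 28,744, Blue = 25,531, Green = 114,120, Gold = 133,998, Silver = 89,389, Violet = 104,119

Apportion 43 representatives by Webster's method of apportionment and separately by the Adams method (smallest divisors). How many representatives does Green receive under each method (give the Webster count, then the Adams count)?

Webster: Red 2, Blue 2, Green 10, Gold 12, Silver 8, Violet 9.
Adams: Red 3, Blue 3, Green 9, Gold 11, Silver 8, Violet 9.
Green gets 10 under Webster and 9 under Adams.

10 and 9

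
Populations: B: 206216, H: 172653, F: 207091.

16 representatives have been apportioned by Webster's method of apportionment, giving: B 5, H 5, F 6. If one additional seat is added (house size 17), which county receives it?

Priority for the next seat is population ÷ (current seats + 0.5).
Priorities: B 37493.818, H 31391.455, F 31860.154.
Highest priority: B.

B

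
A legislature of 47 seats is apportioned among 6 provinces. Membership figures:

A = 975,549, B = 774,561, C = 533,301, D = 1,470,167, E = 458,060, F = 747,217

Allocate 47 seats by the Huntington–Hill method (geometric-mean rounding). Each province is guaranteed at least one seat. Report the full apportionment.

With divisor 103168: modified quotas A 9.456, B 7.508, C 5.169, D 14.250, E 4.440, F 7.243.
Geometric-mean thresholds: A √(9·10)=9.487, B √(7·8)=7.483, C √(5·6)=5.477, D √(14·15)=14.491, E √(4·5)=4.472, F √(7·8)=7.483.
Each quota rounded against its threshold gives A 9, B 8, C 5, D 14, E 4, F 7 (total 47).

A 9; B 8; C 5; D 14; E 4; F 7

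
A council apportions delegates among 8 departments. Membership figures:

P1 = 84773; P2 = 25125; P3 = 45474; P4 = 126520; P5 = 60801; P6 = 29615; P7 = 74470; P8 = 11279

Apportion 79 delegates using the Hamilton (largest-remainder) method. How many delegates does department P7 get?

13

The standard divisor is 458057/79 ≈ 5798.19.
Standard quotas: P1 14.6206, P2 4.3332, P3 7.8428, P4 21.8206, P5 10.4862, P6 5.1076, P7 12.8437, P8 1.9453.
Lower quotas: P1 14, P2 4, P3 7, P4 21, P5 10, P6 5, P7 12, P8 1 (sum 74, leaving 5 seats).
Remainders in descending order: P8 0.9453, P7 0.8437, P3 0.8428, P4 0.8206, P1 0.6206, P5 0.4862, P2 0.3332, P6 0.1076.
The surplus seats go to P8, P7, P3, P4, P1.
P7 receives 13.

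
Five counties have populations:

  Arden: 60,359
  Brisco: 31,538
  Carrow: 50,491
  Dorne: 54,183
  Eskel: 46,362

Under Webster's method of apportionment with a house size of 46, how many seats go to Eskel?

9

Standard divisor 242933/46 ≈ 5281.152; standard quotas: Arden 11.429, Brisco 5.972, Carrow 9.561, Dorne 10.260, Eskel 8.779.
Rounding to the nearest integer gives Arden 11, Brisco 6, Carrow 10, Dorne 10, Eskel 9 — total 46, matching the house size, so no adjustment is needed.
Eskel receives 9.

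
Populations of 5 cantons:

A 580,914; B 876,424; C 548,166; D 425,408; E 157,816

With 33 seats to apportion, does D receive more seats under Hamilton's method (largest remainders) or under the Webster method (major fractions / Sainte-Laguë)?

Hamilton: A 7, B 11, C 7, D 6, E 2.
Webster: A 8, B 11, C 7, D 5, E 2.
D gets 6 under Hamilton and 5 under Webster.

Hamilton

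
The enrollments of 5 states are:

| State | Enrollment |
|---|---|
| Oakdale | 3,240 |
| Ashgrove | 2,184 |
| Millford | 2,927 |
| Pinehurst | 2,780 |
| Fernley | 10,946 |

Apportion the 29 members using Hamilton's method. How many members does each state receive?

The standard divisor is 22077/29 ≈ 761.276.
Standard quotas: Oakdale 4.2560, Ashgrove 2.8689, Millford 3.8449, Pinehurst 3.6518, Fernley 14.3785.
Lower quotas: Oakdale 4, Ashgrove 2, Millford 3, Pinehurst 3, Fernley 14 (sum 26, leaving 3 seats).
Remainders in descending order: Ashgrove 0.8689, Millford 0.8449, Pinehurst 0.6518, Fernley 0.3785, Oakdale 0.2560.
The surplus seats go to Ashgrove, Millford, Pinehurst.

Oakdale 4; Ashgrove 3; Millford 4; Pinehurst 4; Fernley 14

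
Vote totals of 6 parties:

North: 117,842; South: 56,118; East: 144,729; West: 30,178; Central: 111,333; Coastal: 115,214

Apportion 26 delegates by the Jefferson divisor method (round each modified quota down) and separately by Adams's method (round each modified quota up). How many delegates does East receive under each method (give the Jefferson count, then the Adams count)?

Jefferson: North 6, South 2, East 7, West 1, Central 5, Coastal 5.
Adams: North 5, South 3, East 6, West 2, Central 5, Coastal 5.
East gets 7 under Jefferson and 6 under Adams.

7 and 6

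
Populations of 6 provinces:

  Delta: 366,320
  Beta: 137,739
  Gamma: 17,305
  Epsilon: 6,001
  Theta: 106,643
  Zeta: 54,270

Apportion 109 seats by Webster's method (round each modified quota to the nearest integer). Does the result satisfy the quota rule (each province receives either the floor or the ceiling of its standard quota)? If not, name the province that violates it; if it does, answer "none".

Standard quotas: Delta 58.013, Beta 21.813, Gamma 2.741, Epsilon 0.950, Theta 16.889, Zeta 8.595.
Webster allocation: Delta 57, Beta 22, Gamma 3, Epsilon 1, Theta 17, Zeta 9.
Delta has quota 58.013 (lower 58, upper 59) but receives 57 — outside the quota interval.

Delta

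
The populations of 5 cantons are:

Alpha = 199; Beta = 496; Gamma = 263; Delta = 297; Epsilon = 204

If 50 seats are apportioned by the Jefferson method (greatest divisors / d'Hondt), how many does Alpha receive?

7

Standard divisor 1459/50 ≈ 29.18; standard quotas: Alpha 6.820, Beta 16.998, Gamma 9.013, Delta 10.178, Epsilon 6.991.
Rounding down gives 6, 16, 9, 10, 6 = 47 seats, so the divisor must be adjusted.
With modified divisor 28: modified quotas Alpha 7.107, Beta 17.714, Gamma 9.393, Delta 10.607, Epsilon 7.286.
Rounding down: Alpha 7, Beta 17, Gamma 9, Delta 10, Epsilon 7 (total 50).
Alpha receives 7.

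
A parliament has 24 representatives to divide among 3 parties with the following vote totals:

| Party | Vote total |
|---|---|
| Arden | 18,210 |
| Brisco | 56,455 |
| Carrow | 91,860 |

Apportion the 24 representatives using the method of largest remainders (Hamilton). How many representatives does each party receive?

Standard divisor: 166525 ÷ 24 ≈ 6938.542.
Standard quotas: Arden 2.6245, Brisco 8.1364, Carrow 13.2391.
Lower quotas: Arden 2, Brisco 8, Carrow 13 (sum 23, leaving 1 seat).
Remainders in descending order: Arden 0.6245, Carrow 0.2391, Brisco 0.1364.
The surplus seat goes to Arden.

Arden 3, Brisco 8, Carrow 13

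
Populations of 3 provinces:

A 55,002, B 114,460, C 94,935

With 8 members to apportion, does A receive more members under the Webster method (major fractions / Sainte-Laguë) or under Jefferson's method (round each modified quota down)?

Webster

Webster: A 2, B 3, C 3.
Jefferson: A 1, B 4, C 3.
A gets 2 under Webster and 1 under Jefferson.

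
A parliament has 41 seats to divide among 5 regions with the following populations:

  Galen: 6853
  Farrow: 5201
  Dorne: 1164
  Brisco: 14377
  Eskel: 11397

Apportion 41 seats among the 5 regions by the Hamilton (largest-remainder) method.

Standard divisor: 38992 ÷ 41 ≈ 951.024.
Standard quotas: Galen 7.2059, Farrow 5.4688, Dorne 1.2239, Brisco 15.1174, Eskel 11.9839.
Lower quotas: Galen 7, Farrow 5, Dorne 1, Brisco 15, Eskel 11 (sum 39, leaving 2 seats).
Remainders in descending order: Eskel 0.9839, Farrow 0.4688, Dorne 0.2239, Galen 0.2059, Brisco 0.1174.
The surplus seats go to Eskel, Farrow.

Galen: 7, Farrow: 6, Dorne: 1, Brisco: 15, Eskel: 12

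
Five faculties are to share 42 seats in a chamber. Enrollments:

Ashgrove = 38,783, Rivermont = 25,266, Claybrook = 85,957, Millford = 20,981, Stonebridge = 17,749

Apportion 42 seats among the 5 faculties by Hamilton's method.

Ashgrove: 9, Rivermont: 5, Claybrook: 19, Millford: 5, Stonebridge: 4

The standard divisor is 188736/42 ≈ 4493.714.
Standard quotas: Ashgrove 8.6305, Rivermont 5.6225, Claybrook 19.1283, Millford 4.6690, Stonebridge 3.9497.
Lower quotas: Ashgrove 8, Rivermont 5, Claybrook 19, Millford 4, Stonebridge 3 (sum 39, leaving 3 seats).
Remainders in descending order: Stonebridge 0.9497, Millford 0.6690, Ashgrove 0.6305, Rivermont 0.6225, Claybrook 0.1283.
Largest remainders: Stonebridge, Millford, Ashgrove receive the extra seats.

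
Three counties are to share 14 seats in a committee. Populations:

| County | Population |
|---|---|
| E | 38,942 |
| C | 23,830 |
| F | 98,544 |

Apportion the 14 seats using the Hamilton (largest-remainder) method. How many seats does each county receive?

E=3, C=2, F=9

Total 161316; standard divisor 161316/14 ≈ 11522.571.
Standard quotas: E 3.3796, C 2.0681, F 8.5523.
Lower quotas: E 3, C 2, F 8 (sum 13, leaving 1 seat).
Remainders in descending order: F 0.5523, E 0.3796, C 0.0681.
The surplus seat goes to F.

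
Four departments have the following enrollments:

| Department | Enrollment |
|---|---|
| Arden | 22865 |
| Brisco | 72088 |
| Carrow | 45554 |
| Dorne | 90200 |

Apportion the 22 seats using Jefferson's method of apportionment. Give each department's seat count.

Arden 2, Brisco 7, Carrow 4, Dorne 9

Standard divisor 230707/22 ≈ 10486.682; standard quotas: Arden 2.180, Brisco 6.874, Carrow 4.344, Dorne 8.601.
Rounding down gives 2, 6, 4, 8 = 20 seats, so the divisor must be adjusted.
With modified divisor 9600: modified quotas Arden 2.382, Brisco 7.509, Carrow 4.745, Dorne 9.396.
Rounding down: Arden 2, Brisco 7, Carrow 4, Dorne 9 (total 22).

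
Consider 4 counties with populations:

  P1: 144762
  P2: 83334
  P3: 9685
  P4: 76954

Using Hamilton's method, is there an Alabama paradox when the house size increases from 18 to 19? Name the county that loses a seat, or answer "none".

At 18 seats: P1 8, P2 5, P3 1, P4 4.
At 19 seats: P1 9, P2 5, P3 0, P4 5.
P3 drops from 1 to 0.

P3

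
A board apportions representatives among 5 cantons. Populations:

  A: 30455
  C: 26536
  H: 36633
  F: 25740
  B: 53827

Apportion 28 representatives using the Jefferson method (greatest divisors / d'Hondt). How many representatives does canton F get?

4

Standard divisor 173191/28 ≈ 6185.393; standard quotas: A 4.924, C 4.290, H 5.923, F 4.161, B 8.702.
Rounding down gives 4, 4, 5, 4, 8 = 25 seats, so the divisor must be adjusted.
With modified divisor 5700: modified quotas A 5.343, C 4.655, H 6.427, F 4.516, B 9.443.
Rounding down: A 5, C 4, H 6, F 4, B 9 (total 28).
F receives 4.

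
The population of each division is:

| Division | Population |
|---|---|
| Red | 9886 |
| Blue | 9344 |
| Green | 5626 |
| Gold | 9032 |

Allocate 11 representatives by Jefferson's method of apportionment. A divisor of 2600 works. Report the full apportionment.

Red=3, Blue=3, Green=2, Gold=3

With modified divisor 2600: modified quotas Red 3.802, Blue 3.594, Green 2.164, Gold 3.474.
Rounding down: Red 3, Blue 3, Green 2, Gold 3 (total 11).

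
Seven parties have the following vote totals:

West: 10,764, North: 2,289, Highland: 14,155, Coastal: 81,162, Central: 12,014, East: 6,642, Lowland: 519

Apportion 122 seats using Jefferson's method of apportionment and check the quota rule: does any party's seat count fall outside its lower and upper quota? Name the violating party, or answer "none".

Coastal

Standard quotas: West 10.296, North 2.189, Highland 13.540, Coastal 77.633, Central 11.492, East 6.353, Lowland 0.496.
Jefferson allocation: West 10, North 2, Highland 13, Coastal 80, Central 11, East 6, Lowland 0.
Coastal has quota 77.633 (lower 77, upper 78) but receives 80 — outside the quota interval.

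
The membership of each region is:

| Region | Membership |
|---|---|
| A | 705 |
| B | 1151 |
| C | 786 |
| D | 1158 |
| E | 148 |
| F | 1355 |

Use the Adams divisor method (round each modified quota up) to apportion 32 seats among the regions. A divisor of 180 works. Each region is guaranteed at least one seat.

With modified divisor 180: modified quotas A 3.917, B 6.394, C 4.367, D 6.433, E 0.822, F 7.528.
Rounding up: A 4, B 7, C 5, D 7, E 1, F 8 (total 32).

A: 4, B: 7, C: 5, D: 7, E: 1, F: 8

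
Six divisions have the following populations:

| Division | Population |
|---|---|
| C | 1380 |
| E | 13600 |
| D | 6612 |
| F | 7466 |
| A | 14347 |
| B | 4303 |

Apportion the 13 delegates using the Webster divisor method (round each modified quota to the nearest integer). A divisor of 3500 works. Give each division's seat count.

C=0; E=4; D=2; F=2; A=4; B=1

With modified divisor 3500: modified quotas C 0.394, E 3.886, D 1.889, F 2.133, A 4.099, B 1.229.
Rounding to the nearest integer: C 0, E 4, D 2, F 2, A 4, B 1 (total 13).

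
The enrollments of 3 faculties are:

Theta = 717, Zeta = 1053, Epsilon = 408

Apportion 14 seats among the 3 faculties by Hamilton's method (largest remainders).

Standard divisor: 2178 ÷ 14 ≈ 155.571.
Standard quotas: Theta 4.609, Zeta 6.769, Epsilon 2.623.
Lower quotas: Theta 4, Zeta 6, Epsilon 2 (sum 12, leaving 2 seats).
Remainders in descending order: Zeta 0.769, Epsilon 0.623, Theta 0.609.
Largest remainders: Zeta, Epsilon receive the extra seats.

Theta: 4; Zeta: 7; Epsilon: 3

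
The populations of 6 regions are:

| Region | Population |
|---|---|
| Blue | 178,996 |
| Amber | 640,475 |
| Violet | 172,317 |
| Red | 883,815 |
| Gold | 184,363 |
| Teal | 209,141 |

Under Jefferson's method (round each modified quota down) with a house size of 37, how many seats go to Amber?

Standard divisor 2269107/37 ≈ 61327.216; standard quotas: Blue 2.919, Amber 10.444, Violet 2.810, Red 14.411, Gold 3.006, Teal 3.410.
Rounding down gives 2, 10, 2, 14, 3, 3 = 34 seats, so the divisor must be adjusted.
With modified divisor 57830: modified quotas Blue 3.095, Amber 11.075, Violet 2.980, Red 15.283, Gold 3.188, Teal 3.616.
Rounding down: Blue 3, Amber 11, Violet 2, Red 15, Gold 3, Teal 3 (total 37).
Amber receives 11.

11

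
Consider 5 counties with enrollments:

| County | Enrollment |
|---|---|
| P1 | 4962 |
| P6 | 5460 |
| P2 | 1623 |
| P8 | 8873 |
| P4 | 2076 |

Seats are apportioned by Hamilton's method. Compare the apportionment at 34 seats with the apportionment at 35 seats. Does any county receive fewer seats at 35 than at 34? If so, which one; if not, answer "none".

At 34 seats: P1 7, P6 8, P2 3, P8 13, P4 3.
At 35 seats: P1 8, P6 8, P2 2, P8 14, P4 3.
P2 drops from 3 to 2.

P2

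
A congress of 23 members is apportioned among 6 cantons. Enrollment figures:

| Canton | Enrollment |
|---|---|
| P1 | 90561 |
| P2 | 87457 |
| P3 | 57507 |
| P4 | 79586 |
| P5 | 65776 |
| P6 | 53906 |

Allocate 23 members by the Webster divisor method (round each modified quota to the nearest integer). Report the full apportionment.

Standard divisor 434793/23 ≈ 18904.043; standard quotas: P1 4.791, P2 4.626, P3 3.042, P4 4.210, P5 3.479, P6 2.852.
Rounding to the nearest integer gives P1 5, P2 5, P3 3, P4 4, P5 3, P6 3 — total 23, matching the house size, so no adjustment is needed.

P1: 5, P2: 5, P3: 3, P4: 4, P5: 3, P6: 3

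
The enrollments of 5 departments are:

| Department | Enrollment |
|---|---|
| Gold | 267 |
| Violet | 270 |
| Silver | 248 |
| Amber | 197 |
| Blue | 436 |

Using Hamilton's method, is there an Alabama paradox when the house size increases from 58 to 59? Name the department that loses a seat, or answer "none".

At 58 seats: Gold 11, Violet 11, Silver 10, Amber 8, Blue 18.
At 59 seats: Gold 11, Violet 11, Silver 11, Amber 8, Blue 18.
No department's allocation decreased.

none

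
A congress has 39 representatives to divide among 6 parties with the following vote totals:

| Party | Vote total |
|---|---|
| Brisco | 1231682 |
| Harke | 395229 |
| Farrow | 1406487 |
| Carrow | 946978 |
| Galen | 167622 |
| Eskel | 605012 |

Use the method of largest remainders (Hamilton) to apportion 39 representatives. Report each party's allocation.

The standard divisor is 4753010/39 ≈ 121872.051.
Standard quotas: Brisco 10.1064, Harke 3.2430, Farrow 11.5407, Carrow 7.7703, Galen 1.3754, Eskel 4.9643.
Lower quotas: Brisco 10, Harke 3, Farrow 11, Carrow 7, Galen 1, Eskel 4 (sum 36, leaving 3 seats).
Remainders in descending order: Eskel 0.9643, Carrow 0.7703, Farrow 0.5407, Galen 0.3754, Harke 0.2430, Brisco 0.1064.
Largest remainders: Eskel, Carrow, Farrow receive the extra seats.

Brisco=10; Harke=3; Farrow=12; Carrow=8; Galen=1; Eskel=5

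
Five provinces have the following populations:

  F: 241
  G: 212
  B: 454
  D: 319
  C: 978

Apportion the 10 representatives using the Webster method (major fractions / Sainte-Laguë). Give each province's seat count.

Standard divisor 2204/10 ≈ 220.4; standard quotas: F 1.093, G 0.962, B 2.060, D 1.447, C 4.437.
Rounding to the nearest integer gives 1, 1, 2, 1, 4 = 9 seats, so the divisor must be adjusted.
With modified divisor 215.93: modified quotas F 1.116, G 0.982, B 2.103, D 1.477, C 4.529.
Rounding to the nearest integer: F 1, G 1, B 2, D 1, C 5 (total 10).

F 1, G 1, B 2, D 1, C 5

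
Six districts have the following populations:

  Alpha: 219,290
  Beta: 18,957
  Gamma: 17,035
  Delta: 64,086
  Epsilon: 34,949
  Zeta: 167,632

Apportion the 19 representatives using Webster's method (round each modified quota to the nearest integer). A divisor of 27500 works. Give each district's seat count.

Alpha=8; Beta=1; Gamma=1; Delta=2; Epsilon=1; Zeta=6

With modified divisor 27500: modified quotas Alpha 7.974, Beta 0.689, Gamma 0.619, Delta 2.330, Epsilon 1.271, Zeta 6.096.
Rounding to the nearest integer: Alpha 8, Beta 1, Gamma 1, Delta 2, Epsilon 1, Zeta 6 (total 19).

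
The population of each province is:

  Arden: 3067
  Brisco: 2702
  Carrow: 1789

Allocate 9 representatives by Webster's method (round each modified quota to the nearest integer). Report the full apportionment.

Standard divisor 7558/9 ≈ 839.778; standard quotas: Arden 3.652, Brisco 3.218, Carrow 2.130.
Rounding to the nearest integer gives Arden 4, Brisco 3, Carrow 2 — total 9, matching the house size, so no adjustment is needed.

Arden=4; Brisco=3; Carrow=2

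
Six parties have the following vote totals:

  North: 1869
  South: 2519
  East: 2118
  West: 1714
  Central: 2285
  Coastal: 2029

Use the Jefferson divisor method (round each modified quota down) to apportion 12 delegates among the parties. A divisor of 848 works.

With modified divisor 848: modified quotas North 2.204, South 2.971, East 2.498, West 2.021, Central 2.695, Coastal 2.393.
Rounding down: North 2, South 2, East 2, West 2, Central 2, Coastal 2 (total 12).

North: 2, South: 2, East: 2, West: 2, Central: 2, Coastal: 2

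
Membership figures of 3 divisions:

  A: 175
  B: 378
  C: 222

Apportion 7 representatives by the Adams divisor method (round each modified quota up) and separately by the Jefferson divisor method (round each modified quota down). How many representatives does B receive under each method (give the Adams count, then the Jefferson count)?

Adams: A 2, B 3, C 2.
Jefferson: A 1, B 4, C 2.
B gets 3 under Adams and 4 under Jefferson.

3 and 4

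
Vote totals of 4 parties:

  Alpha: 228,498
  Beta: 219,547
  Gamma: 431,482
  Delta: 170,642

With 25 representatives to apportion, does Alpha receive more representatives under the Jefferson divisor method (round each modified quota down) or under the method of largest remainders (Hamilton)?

Jefferson: Alpha 5, Beta 5, Gamma 11, Delta 4.
Hamilton: Alpha 6, Beta 5, Gamma 10, Delta 4.
Alpha gets 5 under Jefferson and 6 under Hamilton.

Hamilton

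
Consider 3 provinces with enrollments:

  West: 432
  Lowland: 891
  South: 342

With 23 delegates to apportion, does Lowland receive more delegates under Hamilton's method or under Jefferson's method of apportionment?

Hamilton: West 6, Lowland 12, South 5.
Jefferson: West 6, Lowland 13, South 4.
Lowland gets 12 under Hamilton and 13 under Jefferson.

Jefferson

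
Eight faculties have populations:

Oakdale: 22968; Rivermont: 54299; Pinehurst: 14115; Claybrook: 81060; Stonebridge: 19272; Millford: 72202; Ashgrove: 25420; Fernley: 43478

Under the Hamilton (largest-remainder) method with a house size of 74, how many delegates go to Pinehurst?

Standard divisor: 332814 ÷ 74 ≈ 4497.486.
Standard quotas: Oakdale 5.1069, Rivermont 12.0732, Pinehurst 3.1384, Claybrook 18.0234, Stonebridge 4.2851, Millford 16.0539, Ashgrove 5.6520, Fernley 9.6672.
Lower quotas: Oakdale 5, Rivermont 12, Pinehurst 3, Claybrook 18, Stonebridge 4, Millford 16, Ashgrove 5, Fernley 9 (sum 72, leaving 2 seats).
Remainders in descending order: Fernley 0.6672, Ashgrove 0.6520, Stonebridge 0.2851, Pinehurst 0.1384, Oakdale 0.1069, Rivermont 0.0732, Millford 0.0539, Claybrook 0.0234.
The surplus seats go to Fernley, Ashgrove.
Pinehurst receives 3.

3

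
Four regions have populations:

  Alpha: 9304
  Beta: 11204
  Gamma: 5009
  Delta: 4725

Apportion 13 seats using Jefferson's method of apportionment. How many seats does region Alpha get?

Standard divisor 30242/13 ≈ 2326.308; standard quotas: Alpha 3.999, Beta 4.816, Gamma 2.153, Delta 2.031.
Rounding down gives 3, 4, 2, 2 = 11 seats, so the divisor must be adjusted.
With modified divisor 2100: modified quotas Alpha 4.430, Beta 5.335, Gamma 2.385, Delta 2.250.
Rounding down: Alpha 4, Beta 5, Gamma 2, Delta 2 (total 13).
Alpha receives 4.

4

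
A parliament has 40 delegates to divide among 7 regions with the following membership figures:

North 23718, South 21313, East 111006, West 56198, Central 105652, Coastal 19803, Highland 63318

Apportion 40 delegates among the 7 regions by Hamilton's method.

The standard divisor is 401008/40 ≈ 10025.2.
Standard quotas: North 2.3658, South 2.1259, East 11.0727, West 5.6057, Central 10.5386, Coastal 1.9753, Highland 6.3159.
Lower quotas: North 2, South 2, East 11, West 5, Central 10, Coastal 1, Highland 6 (sum 37, leaving 3 seats).
Remainders in descending order: Coastal 0.9753, West 0.6057, Central 0.5386, North 0.3658, Highland 0.3159, South 0.1259, East 0.0727.
The surplus seats go to Coastal, West, Central.

North 2, South 2, East 11, West 6, Central 11, Coastal 2, Highland 6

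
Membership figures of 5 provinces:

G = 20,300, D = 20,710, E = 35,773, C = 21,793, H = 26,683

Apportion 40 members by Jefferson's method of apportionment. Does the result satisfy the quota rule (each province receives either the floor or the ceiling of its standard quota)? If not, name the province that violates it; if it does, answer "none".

Standard quotas: G 6.483, D 6.613, E 11.424, C 6.959, H 8.521.
Jefferson allocation: G 6, D 6, E 12, C 7, H 9.
Every allocation lies between the lower and upper quota.

none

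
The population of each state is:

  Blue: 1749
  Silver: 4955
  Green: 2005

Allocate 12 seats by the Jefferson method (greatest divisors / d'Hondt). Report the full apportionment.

Blue: 2; Silver: 7; Green: 3

Standard divisor 8709/12 ≈ 725.75; standard quotas: Blue 2.410, Silver 6.827, Green 2.763.
Rounding down gives 2, 6, 2 = 10 seats, so the divisor must be adjusted.
With modified divisor 640: modified quotas Blue 2.733, Silver 7.742, Green 3.133.
Rounding down: Blue 2, Silver 7, Green 3 (total 12).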